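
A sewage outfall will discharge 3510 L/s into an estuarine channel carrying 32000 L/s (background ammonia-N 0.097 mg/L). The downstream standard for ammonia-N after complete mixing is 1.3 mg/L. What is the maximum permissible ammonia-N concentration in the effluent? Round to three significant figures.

12.3 mg/L

At the limit, (Qr·Cr + Qe·Cₑ)/(Qr + Qe) = 1.3:
Cₑ = (35510·1.3 − 32000·0.09700) / 3510 = 12.27 mg/L.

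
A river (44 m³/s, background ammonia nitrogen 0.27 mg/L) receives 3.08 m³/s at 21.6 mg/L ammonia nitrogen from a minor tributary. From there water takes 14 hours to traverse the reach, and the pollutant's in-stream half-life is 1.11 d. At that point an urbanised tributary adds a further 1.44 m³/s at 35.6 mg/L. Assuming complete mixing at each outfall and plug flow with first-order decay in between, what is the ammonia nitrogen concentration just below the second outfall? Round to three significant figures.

2.18 mg/L

After mixing, C = (44.00·0.2700 + 3.080·21.60) / 47.08 = 78.41/47.08 = 1.665 mg/L; combined flow 47.08 m³/s.
Half-life 1.11 d → k = ln 2 / 1.11 = 0.6245 d⁻¹.
Applying C = C₀e^(−kt): 1.665 × 0.6947 = 1.157 mg/L.
Second outfall: C = (47.08·1.157 + 1.440·35.60)/48.52 = 2.179 mg/L.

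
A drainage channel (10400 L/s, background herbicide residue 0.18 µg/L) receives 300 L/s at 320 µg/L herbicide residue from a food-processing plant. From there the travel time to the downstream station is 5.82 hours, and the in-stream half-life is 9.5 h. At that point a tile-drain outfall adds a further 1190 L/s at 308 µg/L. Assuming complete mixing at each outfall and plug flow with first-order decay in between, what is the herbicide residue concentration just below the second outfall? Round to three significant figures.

36.2 µg/L

Conservation of mass: C = (10400·0.1800 + 300.0·320.0) / 10700 = 97870/10700 = 9.147 µg/L; combined flow 10700 L/s.
Half-life 9.5 h → k = ln 2 / 9.5 = 0.07296 h⁻¹ = 1.751 d⁻¹.
First-order decay: C = 9.147·exp(−k·t) = 9.147·0.6540 = 5.982 µg/L.
Second outfall: C = (10700·5.982 + 1190·308.0)/11890 = 36.21 µg/L.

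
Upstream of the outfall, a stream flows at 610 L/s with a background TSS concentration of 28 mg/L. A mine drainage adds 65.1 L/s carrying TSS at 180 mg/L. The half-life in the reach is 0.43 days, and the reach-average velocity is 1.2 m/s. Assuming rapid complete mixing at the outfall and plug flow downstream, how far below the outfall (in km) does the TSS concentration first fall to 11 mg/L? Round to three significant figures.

Flow-weighted average: C = (610.0·28.00 + 65.10·180.0) / 675.1 = 28800/675.1 = 42.66 mg/L.
Half-life 0.43 d → k = ln 2 / 0.43 = 1.612 d⁻¹.
Set 42.66·exp(−k·t) = 11 → t = ln(42.66/11)/k = 72640 s = 20.18 h.
Distance = v·t = 1.2·72640 = 87170 m = 87.17 km.

87.2 km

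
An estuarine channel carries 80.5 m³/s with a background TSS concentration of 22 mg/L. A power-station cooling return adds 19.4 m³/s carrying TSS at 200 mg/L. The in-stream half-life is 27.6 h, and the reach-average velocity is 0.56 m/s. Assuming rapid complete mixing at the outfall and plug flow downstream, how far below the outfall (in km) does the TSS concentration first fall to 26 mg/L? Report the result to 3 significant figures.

Conservation of mass: C = (80.50·22.00 + 19.40·200.0) / 99.90 = 5651/99.90 = 56.57 mg/L.
Half-life 27.6 h → k = ln 2 / 27.6 = 0.02511 h⁻¹ = 0.6027 d⁻¹.
Set 56.57·exp(−k·t) = 26 → t = ln(56.57/26)/k = 111400 s = 30.95 h.
Distance = v·t = 0.56·111400 = 62400 m = 62.40 km.

62.4 km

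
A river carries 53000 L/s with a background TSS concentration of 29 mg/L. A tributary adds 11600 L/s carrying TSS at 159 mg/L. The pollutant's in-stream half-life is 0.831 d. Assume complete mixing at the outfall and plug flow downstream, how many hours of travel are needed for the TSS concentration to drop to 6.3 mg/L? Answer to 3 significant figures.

Mass balance: C = (53000·29.00 + 11600·159.0) / 64600 = 3381000/64600 = 52.34 mg/L.
Half-life 0.831 d → k = ln 2 / 0.831 = 0.8341 d⁻¹.
52.34·exp(−k·t) = 6.3 → t = ln(52.34/6.3)/k = 219300 s = 60.92 h.

60.9 h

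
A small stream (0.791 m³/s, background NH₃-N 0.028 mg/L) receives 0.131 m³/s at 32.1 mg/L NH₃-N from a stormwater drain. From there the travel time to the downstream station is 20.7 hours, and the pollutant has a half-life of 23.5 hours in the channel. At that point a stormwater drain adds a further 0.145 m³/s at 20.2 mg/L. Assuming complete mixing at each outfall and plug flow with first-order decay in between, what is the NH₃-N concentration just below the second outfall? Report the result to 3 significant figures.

After mixing, C = (0.7910·0.02800 + 0.1310·32.10) / 0.9220 = 4.227/0.9220 = 4.585 mg/L; combined flow 0.9220 m³/s.
Half-life 23.5 h → k = ln 2 / 23.5 = 0.02950 h⁻¹ = 0.7079 d⁻¹.
After decay, C = 4.585 × e^(−kt) = 4.585 × 0.5430 = 2.490 mg/L.
At the second outfall, C = (0.9220·2.490 + 0.1450·20.20) / (0.9220 + 0.1450) = 4.897 mg/L.

4.90 mg/L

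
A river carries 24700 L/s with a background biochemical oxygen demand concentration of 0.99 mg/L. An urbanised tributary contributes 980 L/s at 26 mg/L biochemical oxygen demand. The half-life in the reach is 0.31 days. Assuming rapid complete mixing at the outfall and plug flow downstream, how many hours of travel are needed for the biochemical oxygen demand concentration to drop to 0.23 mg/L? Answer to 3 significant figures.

After mixing, C = (24700·0.9900 + 980.0·26.00) / 25680 = 49930/25680 = 1.944 mg/L.
Half-life 0.31 d → k = ln 2 / 0.31 = 2.236 d⁻¹.
1.944·exp(−k·t) = 0.23 → t = ln(1.944/0.23)/k = 82490 s = 22.91 h.

22.9 h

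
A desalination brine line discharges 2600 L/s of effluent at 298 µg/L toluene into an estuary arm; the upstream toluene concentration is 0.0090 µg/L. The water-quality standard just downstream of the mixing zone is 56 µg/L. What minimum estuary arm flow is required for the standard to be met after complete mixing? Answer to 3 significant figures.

Set C_mix = 56: (Q·0.009000 + 2600·298.0) / (Q + 2600) = 56
→ Q = 2600·(298.0 − 56)/(56 − 0.009000) = 11240 L/s.

11200 L/s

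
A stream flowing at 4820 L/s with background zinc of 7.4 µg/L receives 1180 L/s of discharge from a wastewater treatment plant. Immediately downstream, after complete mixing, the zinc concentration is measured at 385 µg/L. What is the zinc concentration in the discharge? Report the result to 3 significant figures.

1930 µg/L

Mass balance: 4820·7.400 + 1180·Cₑ = 6000·385.0
→ Cₑ = (6000·385.0 − 4820·7.400) / 1180 = 1927 µg/L.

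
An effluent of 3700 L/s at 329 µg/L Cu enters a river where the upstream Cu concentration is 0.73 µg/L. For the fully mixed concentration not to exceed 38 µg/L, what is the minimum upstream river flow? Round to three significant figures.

Set C_mix = 38: (Q·0.7300 + 3700·329.0) / (Q + 3700) = 38
→ Q = 3700·(329.0 − 38)/(38 − 0.7300) = 28890 L/s.

28900 L/s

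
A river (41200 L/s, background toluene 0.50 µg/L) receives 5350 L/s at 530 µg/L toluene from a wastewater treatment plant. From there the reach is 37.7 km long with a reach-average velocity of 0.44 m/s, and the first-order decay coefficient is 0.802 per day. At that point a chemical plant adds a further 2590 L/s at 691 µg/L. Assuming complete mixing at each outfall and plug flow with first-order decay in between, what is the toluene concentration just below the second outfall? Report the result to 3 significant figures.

62.7 µg/L

Mass balance: C = (41200·0.5000 + 5350·530.0) / 46550 = 2856000/46550 = 61.36 µg/L; combined flow 46550 L/s.
Travel time t = 37.7·1000 / 0.44 = 85680 s = 23.80 h.
Applying C = C₀e^(−kt): 61.36 × 0.4514 = 27.70 µg/L.
Second outfall: C = (46550·27.70 + 2590·691.0)/49140 = 62.66 µg/L.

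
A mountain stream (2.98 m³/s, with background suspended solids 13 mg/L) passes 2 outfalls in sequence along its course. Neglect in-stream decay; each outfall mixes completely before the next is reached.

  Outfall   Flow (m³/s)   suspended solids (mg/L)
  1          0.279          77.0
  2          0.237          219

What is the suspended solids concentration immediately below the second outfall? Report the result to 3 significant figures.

32.1 mg/L

Outfall 1: combined Q = 3.259 m³/s; C = (2.980·13.00 + 0.2790·77.00)/3.259 = 18.48 mg/L.
Outfall 2: combined Q = 3.496 m³/s; C = (3.259·18.48 + 0.2370·219.0)/3.496 = 32.07 mg/L.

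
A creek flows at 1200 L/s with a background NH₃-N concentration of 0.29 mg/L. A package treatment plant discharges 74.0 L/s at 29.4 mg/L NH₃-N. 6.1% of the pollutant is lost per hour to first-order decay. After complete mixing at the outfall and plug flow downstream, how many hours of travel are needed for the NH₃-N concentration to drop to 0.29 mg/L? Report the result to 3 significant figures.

Conservation of mass: C = (1200·0.2900 + 74.00·29.40) / 1274 = 2524/1274 = 1.981 mg/L.
6.1%/h lost → k = −ln(1 − 0.061) = 0.06294 h⁻¹.
1.981·exp(−k·t) = 0.29 → t = ln(1.981/0.29)/k = 109900 s = 30.53 h.

30.5 h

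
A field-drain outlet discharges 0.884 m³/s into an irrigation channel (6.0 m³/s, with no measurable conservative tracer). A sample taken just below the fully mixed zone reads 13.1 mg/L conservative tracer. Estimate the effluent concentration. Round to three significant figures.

102 mg/L

Mass balance: 6.000·0 + 0.8840·Cₑ = 6.884·13.10
→ Cₑ = (6.884·13.10 − 6.000·0) / 0.8840 = 102.0 mg/L.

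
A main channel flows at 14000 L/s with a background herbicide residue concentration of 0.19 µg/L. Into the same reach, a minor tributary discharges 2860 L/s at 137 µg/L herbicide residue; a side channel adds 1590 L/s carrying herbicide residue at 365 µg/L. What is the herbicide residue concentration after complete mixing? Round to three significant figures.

Mass balance: C = (14000·0.1900 + 2860·137.0 + 1590·365.0) / 18450 = 974800/18450 = 52.84 µg/L.

52.8 µg/L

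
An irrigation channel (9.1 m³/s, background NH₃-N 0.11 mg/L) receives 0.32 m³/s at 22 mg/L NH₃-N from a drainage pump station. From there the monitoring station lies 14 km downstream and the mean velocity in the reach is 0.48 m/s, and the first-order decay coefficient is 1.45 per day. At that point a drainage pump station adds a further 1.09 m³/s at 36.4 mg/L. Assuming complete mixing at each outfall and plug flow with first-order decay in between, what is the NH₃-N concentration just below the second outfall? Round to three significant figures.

4.24 mg/L

Mixed concentration C = ΣQC/ΣQ = (9.100·0.1100 + 0.3200·22.00) / 9.420 = 8.041/9.420 = 0.8536 mg/L; combined flow 9.420 m³/s.
Travel time t = 14·1000 / 0.48 = 29170 s = 8.102 h.
Decay over the reach: 0.8536·exp(−kt) = 0.8536·0.6129 = 0.5232 mg/L.
At the second outfall, C = (9.420·0.5232 + 1.090·36.40) / (9.420 + 1.090) = 4.244 mg/L.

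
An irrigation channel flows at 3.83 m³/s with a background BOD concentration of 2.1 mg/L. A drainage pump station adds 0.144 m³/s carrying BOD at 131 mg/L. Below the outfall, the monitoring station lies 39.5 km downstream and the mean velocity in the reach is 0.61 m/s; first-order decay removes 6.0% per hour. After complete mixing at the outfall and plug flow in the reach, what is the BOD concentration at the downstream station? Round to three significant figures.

After mixing, C = (3.830·2.100 + 0.1440·131.0) / 3.974 = 26.91/3.974 = 6.771 mg/L.
Travel time t = 39.5·1000 / 0.61 = 64750 s = 17.99 h.
6.0%/h lost → k = −ln(1 − 0.06) = 0.06188 h⁻¹.
First-order decay: C = 6.771·exp(−k·t) = 6.771·0.3286 = 2.225 mg/L.

2.22 mg/L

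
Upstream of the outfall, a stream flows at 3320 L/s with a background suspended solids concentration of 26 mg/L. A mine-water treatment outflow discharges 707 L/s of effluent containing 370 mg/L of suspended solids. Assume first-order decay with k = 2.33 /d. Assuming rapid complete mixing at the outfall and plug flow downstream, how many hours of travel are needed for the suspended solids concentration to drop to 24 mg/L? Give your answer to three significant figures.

Conservation of mass: C = (3320·26.00 + 707.0·370.0) / 4027 = 347900/4027 = 86.39 mg/L.
86.39·exp(−k·t) = 24 → t = ln(86.39/24)/k = 47500 s = 13.19 h.

13.2 h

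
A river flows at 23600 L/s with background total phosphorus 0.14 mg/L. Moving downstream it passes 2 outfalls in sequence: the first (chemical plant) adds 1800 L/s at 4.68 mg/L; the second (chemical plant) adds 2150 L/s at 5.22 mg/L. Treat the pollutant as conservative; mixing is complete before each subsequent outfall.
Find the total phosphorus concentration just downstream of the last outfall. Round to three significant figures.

0.833 mg/L

Below outfall 1: Q → 25400 L/s, C = (23600·0.1400 + 1800·4.680)/25400 = 0.4617 mg/L.
Below outfall 2: Q → 27550 L/s, C = (25400·0.4617 + 2150·5.220)/27550 = 0.8331 mg/L.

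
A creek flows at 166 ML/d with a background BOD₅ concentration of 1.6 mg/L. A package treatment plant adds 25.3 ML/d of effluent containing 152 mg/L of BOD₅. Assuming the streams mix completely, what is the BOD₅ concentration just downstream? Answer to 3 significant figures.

After mixing, C = (166.0·1.600 + 25.30·152.0) / 191.3 = 4111/191.3 = 21.49 mg/L.

21.5 mg/L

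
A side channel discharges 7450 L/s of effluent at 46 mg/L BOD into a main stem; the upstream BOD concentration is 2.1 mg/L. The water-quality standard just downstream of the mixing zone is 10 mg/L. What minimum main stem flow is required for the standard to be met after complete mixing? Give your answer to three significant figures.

Set C_mix = 10: (Q·2.100 + 7450·46.00) / (Q + 7450) = 10
→ Q = 7450·(46.00 − 10)/(10 − 2.100) = 33950 L/s.

33900 L/s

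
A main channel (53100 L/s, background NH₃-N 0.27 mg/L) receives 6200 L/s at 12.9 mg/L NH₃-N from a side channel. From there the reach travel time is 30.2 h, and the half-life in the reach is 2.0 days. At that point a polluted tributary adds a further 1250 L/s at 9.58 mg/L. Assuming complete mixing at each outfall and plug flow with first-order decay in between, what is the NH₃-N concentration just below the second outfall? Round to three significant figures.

1.20 mg/L

Flow-weighted average: C = (53100·0.2700 + 6200·12.90) / 59300 = 94320/59300 = 1.591 mg/L; combined flow 59300 L/s.
Half-life 2.0 d → k = ln 2 / 2.0 = 0.3466 d⁻¹.
Applying C = C₀e^(−kt): 1.591 × 0.6465 = 1.028 mg/L.
At the second outfall, C = (59300·1.028 + 1250·9.580) / (59300 + 1250) = 1.205 mg/L.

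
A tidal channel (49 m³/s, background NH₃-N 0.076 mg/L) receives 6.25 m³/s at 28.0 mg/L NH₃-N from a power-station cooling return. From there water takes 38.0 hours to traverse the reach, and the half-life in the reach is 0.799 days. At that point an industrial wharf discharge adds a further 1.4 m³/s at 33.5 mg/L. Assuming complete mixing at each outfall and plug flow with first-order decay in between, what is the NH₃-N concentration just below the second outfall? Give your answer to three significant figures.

After mixing, C = (49.00·0.07600 + 6.250·28.00) / 55.25 = 178.7/55.25 = 3.235 mg/L; combined flow 55.25 m³/s.
Half-life 0.799 d → k = ln 2 / 0.799 = 0.8675 d⁻¹.
First-order decay: C = 3.235·exp(−k·t) = 3.235·0.2532 = 0.8191 mg/L.
At the second outfall, C = (55.25·0.8191 + 1.400·33.50) / (55.25 + 1.400) = 1.627 mg/L.

1.63 mg/L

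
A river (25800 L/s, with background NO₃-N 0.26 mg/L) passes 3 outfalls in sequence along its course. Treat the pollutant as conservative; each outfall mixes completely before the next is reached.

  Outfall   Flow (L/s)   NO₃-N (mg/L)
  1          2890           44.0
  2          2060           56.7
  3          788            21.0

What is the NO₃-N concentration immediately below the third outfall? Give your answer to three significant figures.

8.47 mg/L

After outfall 1: Q = 25800 + 2890 = 28690 L/s; C = (25800·0.2600 + 2890·44.00)/28690 = 4.666 mg/L.
After outfall 2: Q = 28690 + 2060 = 30750 L/s; C = (28690·4.666 + 2060·56.70)/30750 = 8.152 mg/L.
After outfall 3: Q = 30750 + 788.0 = 31540 L/s; C = (30750·8.152 + 788.0·21.00)/31540 = 8.473 mg/L.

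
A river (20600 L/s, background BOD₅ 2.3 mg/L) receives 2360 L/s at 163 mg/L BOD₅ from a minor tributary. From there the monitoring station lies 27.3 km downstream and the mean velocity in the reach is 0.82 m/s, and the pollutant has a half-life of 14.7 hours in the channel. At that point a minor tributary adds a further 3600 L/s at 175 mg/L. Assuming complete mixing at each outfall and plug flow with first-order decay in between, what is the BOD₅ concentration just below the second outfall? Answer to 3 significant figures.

34.2 mg/L

Flow-weighted average: C = (20600·2.300 + 2360·163.0) / 22960 = 432100/22960 = 18.82 mg/L; combined flow 22960 L/s.
Travel time t = 27.3·1000 / 0.82 = 33290 s = 9.248 h.
Half-life 14.7 h → k = ln 2 / 14.7 = 0.04715 h⁻¹ = 1.132 d⁻¹.
Applying C = C₀e^(−kt): 18.82 × 0.6466 = 12.17 mg/L.
Second outfall: C = (22960·12.17 + 3600·175.0)/26560 = 34.24 mg/L.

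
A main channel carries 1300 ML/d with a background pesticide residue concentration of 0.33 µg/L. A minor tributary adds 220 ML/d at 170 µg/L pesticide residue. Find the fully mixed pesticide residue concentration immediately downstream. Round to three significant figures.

24.9 µg/L

After mixing, C = (1300·0.3300 + 220.0·170.0) / 1520 = 37830/1520 = 24.89 µg/L.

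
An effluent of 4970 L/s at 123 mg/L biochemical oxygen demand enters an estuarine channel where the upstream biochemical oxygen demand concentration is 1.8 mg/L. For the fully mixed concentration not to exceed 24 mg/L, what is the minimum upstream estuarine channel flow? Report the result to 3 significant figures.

22200 L/s

Set C_mix = 24: (Q·1.800 + 4970·123.0) / (Q + 4970) = 24
→ Q = 4970·(123.0 − 24)/(24 − 1.800) = 22160 L/s.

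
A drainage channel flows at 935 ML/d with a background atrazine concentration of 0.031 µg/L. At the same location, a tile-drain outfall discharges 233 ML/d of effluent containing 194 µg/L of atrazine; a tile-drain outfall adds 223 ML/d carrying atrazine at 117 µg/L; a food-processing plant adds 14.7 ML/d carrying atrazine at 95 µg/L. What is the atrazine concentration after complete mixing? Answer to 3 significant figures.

Mass balance: C = (935.0·0.03100 + 233.0·194.0 + 223.0·117.0 + 14.70·95.00) / 1406 = 72720/1406 = 51.73 µg/L.

51.7 µg/L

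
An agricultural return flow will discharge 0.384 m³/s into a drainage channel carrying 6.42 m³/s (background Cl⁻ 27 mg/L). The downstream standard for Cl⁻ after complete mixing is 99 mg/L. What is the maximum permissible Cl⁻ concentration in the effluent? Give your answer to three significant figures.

1300 mg/L

At the limit, (Qr·Cr + Qe·Cₑ)/(Qr + Qe) = 99:
Cₑ = (6.804·99 − 6.420·27.00) / 0.3840 = 1303 mg/L.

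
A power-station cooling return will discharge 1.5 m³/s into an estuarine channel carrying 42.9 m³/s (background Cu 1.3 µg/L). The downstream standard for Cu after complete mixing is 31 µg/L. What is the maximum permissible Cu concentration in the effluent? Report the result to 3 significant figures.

880 µg/L

At the limit, (Qr·Cr + Qe·Cₑ)/(Qr + Qe) = 31:
Cₑ = (44.40·31 − 42.90·1.300) / 1.500 = 880.4 µg/L.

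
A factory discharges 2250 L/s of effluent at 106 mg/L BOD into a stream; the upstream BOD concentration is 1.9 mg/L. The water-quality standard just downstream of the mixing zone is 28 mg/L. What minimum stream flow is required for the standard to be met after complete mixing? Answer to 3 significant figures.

Set C_mix = 28: (Q·1.900 + 2250·106.0) / (Q + 2250) = 28
→ Q = 2250·(106.0 − 28)/(28 − 1.900) = 6724 L/s.

6720 L/s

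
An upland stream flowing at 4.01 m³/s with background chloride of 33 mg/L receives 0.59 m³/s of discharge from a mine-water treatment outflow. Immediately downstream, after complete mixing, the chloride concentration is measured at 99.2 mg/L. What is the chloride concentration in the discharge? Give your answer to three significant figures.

549 mg/L

Mass balance: 4.010·33.00 + 0.5900·Cₑ = 4.600·99.20
→ Cₑ = (4.600·99.20 − 4.010·33.00) / 0.5900 = 549.1 mg/L.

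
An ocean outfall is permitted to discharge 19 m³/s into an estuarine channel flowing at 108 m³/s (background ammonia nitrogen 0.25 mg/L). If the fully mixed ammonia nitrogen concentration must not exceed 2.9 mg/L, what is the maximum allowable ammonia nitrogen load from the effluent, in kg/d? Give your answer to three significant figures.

29500 kg/d

Mass balance at the limit: 108.0·0.2500 + 19.00·Cₑ = 127.0·2.9 → Cₑ = 17.96 mg/L.
Load = 19.00 m³/s × 17.96 g/m³ × 86 400 s/d = 29490 kg/d.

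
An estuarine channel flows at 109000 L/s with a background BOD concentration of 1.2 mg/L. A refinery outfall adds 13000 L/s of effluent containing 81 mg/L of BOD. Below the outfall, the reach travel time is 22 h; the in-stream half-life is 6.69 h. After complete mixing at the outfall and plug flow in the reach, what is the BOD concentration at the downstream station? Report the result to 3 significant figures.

0.993 mg/L

Flow-weighted average: C = (109000·1.200 + 13000·81.00) / 122000 = 1184000/122000 = 9.703 mg/L.
Half-life 6.69 h → k = ln 2 / 6.69 = 0.1036 h⁻¹ = 2.487 d⁻¹.
Decay over the reach: 9.703·exp(−kt) = 9.703·0.1023 = 0.9931 mg/L.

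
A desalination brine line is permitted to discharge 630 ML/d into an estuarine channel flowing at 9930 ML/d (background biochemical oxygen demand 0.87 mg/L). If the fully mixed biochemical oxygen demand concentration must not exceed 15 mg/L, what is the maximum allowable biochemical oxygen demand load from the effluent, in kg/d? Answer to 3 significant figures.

150000 kg/d

Mass balance at the limit: 9930·0.8700 + 630.0·Cₑ = 10560·15 → Cₑ = 237.7 mg/L.
630.0 ML/d = 7.292 m³/s. Load = 7.292 m³/s × 237.7 g/m³ × 86 400 s/d = 149800 kg/d.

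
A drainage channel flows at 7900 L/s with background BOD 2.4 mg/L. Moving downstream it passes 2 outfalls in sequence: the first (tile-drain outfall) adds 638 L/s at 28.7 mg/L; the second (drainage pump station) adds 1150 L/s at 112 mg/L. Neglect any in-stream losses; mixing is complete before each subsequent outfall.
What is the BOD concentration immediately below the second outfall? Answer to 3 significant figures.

After outfall 1: Q = 7900 + 638.0 = 8538 L/s; C = (7900·2.400 + 638.0·28.70)/8538 = 4.365 mg/L.
After outfall 2: Q = 8538 + 1150 = 9688 L/s; C = (8538·4.365 + 1150·112.0)/9688 = 17.14 mg/L.

17.1 mg/L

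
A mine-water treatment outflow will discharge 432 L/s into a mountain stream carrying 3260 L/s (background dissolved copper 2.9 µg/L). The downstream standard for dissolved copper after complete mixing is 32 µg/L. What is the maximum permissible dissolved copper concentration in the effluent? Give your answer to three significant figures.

252 µg/L

At the limit, (Qr·Cr + Qe·Cₑ)/(Qr + Qe) = 32:
Cₑ = (3692·32 − 3260·2.900) / 432.0 = 251.6 µg/L.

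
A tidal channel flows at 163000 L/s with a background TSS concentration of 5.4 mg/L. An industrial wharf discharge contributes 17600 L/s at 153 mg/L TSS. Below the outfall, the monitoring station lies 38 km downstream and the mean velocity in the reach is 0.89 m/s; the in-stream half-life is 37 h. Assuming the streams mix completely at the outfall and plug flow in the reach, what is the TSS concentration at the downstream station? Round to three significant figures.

Conservation of mass: C = (163000·5.400 + 17600·153.0) / 180600 = 3573000/180600 = 19.78 mg/L.
Travel time t = 38·1000 / 0.89 = 42700 s = 11.86 h.
Half-life 37 h → k = ln 2 / 37 = 0.01873 h⁻¹ = 0.4496 d⁻¹.
Applying C = C₀e^(−kt): 19.78 × 0.8008 = 15.84 mg/L.

15.8 mg/L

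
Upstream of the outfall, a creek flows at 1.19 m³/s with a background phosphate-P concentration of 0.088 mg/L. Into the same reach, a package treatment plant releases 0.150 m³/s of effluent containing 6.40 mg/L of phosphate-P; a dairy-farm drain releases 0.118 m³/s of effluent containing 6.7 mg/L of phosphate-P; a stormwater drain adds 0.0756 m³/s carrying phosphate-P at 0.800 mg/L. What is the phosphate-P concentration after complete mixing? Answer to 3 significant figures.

1.25 mg/L

Mass balance: C = (1.190·0.08800 + 0.1500·6.400 + 0.1180·6.700 + 0.07560·0.8000) / 1.534 = 1.916/1.534 = 1.249 mg/L.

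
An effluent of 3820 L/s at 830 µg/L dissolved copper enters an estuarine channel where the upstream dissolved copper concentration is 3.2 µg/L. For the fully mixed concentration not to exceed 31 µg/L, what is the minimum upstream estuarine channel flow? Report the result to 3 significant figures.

110000 L/s

Set C_mix = 31: (Q·3.200 + 3820·830.0) / (Q + 3820) = 31
→ Q = 3820·(830.0 − 31)/(31 − 3.200) = 109800 L/s.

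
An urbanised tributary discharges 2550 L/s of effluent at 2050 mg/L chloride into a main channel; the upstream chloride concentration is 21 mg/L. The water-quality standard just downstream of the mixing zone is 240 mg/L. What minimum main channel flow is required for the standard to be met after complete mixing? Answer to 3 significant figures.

Set C_mix = 240: (Q·21.00 + 2550·2050) / (Q + 2550) = 240
→ Q = 2550·(2050 − 240)/(240 − 21.00) = 21080 L/s.

21100 L/s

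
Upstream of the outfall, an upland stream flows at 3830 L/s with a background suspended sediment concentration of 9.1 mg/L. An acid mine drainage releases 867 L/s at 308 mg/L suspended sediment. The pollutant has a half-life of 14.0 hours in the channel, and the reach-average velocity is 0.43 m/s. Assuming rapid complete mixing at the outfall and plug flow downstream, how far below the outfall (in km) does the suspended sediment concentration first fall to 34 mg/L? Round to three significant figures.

19.9 km

Mass balance: C = (3830·9.100 + 867.0·308.0) / 4697 = 301900/4697 = 64.27 mg/L.
Half-life 14.0 h → k = ln 2 / 14.0 = 0.04951 h⁻¹ = 1.188 d⁻¹.
Set 64.27·exp(−k·t) = 34 → t = ln(64.27/34)/k = 46300 s = 12.86 h.
Distance = v·t = 0.43·46300 = 19910 m = 19.91 km.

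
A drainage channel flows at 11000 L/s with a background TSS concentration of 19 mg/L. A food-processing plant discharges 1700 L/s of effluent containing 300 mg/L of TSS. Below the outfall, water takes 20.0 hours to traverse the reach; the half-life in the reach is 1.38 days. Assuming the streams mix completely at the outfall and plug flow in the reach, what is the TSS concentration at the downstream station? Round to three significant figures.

Conservation of mass: C = (11000·19.00 + 1700·300.0) / 12700 = 719000/12700 = 56.61 mg/L.
Half-life 1.38 d → k = ln 2 / 1.38 = 0.5023 d⁻¹.
After decay, C = 56.61 × e^(−kt) = 56.61 × 0.6580 = 37.25 mg/L.

37.3 mg/L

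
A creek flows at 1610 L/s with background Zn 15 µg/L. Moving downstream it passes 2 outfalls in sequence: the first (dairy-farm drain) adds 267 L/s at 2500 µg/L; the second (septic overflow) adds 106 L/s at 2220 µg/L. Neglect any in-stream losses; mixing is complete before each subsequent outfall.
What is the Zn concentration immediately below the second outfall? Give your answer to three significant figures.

After outfall 1: Q = 1610 + 267.0 = 1877 L/s; C = (1610·15.00 + 267.0·2500)/1877 = 368.5 µg/L.
After outfall 2: Q = 1877 + 106.0 = 1983 L/s; C = (1877·368.5 + 106.0·2220)/1983 = 467.5 µg/L.

467 µg/L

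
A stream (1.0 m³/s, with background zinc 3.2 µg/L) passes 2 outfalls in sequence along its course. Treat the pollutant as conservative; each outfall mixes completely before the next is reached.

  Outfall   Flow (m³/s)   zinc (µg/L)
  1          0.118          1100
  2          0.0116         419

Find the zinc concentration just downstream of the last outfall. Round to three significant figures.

122 µg/L

Outfall 1: combined Q = 1.118 m³/s; C = (1.000·3.200 + 0.1180·1100)/1.118 = 119.0 µg/L.
Outfall 2: combined Q = 1.130 m³/s; C = (1.118·119.0 + 0.01160·419.0)/1.130 = 122.0 µg/L.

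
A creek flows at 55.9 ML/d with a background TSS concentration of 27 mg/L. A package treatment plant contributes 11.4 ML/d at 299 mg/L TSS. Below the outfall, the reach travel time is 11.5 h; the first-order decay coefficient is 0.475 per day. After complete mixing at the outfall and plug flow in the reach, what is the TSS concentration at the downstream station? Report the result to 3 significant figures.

Conservation of mass: C = (55.90·27.00 + 11.40·299.0) / 67.30 = 4918/67.30 = 73.07 mg/L.
After decay, C = 73.07 × e^(−kt) = 73.07 × 0.7964 = 58.20 mg/L.

58.2 mg/L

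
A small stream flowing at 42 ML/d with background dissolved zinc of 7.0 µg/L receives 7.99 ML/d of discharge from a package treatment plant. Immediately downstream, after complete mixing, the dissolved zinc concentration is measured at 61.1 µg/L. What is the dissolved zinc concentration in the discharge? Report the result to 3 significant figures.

Mass balance: 42.00·7.000 + 7.990·Cₑ = 49.99·61.10
→ Cₑ = (49.99·61.10 − 42.00·7.000) / 7.990 = 345.5 µg/L.

345 µg/L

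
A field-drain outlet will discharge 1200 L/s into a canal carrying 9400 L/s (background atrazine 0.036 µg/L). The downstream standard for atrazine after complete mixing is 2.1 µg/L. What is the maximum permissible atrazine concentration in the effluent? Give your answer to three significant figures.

18.3 µg/L

At the limit, (Qr·Cr + Qe·Cₑ)/(Qr + Qe) = 2.1:
Cₑ = (10600·2.1 − 9400·0.03600) / 1200 = 18.27 µg/L.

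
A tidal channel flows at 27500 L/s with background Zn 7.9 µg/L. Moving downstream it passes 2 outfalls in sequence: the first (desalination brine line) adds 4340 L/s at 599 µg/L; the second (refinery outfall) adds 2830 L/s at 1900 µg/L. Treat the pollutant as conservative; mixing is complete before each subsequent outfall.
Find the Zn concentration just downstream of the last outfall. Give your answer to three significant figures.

Below outfall 1: Q → 31840 L/s, C = (27500·7.900 + 4340·599.0)/31840 = 88.47 µg/L.
Below outfall 2: Q → 34670 L/s, C = (31840·88.47 + 2830·1900)/34670 = 236.3 µg/L.

236 µg/L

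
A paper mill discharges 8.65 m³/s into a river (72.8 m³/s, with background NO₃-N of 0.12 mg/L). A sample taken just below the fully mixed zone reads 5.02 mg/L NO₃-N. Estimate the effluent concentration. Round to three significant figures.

Mass balance: 72.80·0.1200 + 8.650·Cₑ = 81.45·5.020
→ Cₑ = (81.45·5.020 − 72.80·0.1200) / 8.650 = 46.26 mg/L.

46.3 mg/L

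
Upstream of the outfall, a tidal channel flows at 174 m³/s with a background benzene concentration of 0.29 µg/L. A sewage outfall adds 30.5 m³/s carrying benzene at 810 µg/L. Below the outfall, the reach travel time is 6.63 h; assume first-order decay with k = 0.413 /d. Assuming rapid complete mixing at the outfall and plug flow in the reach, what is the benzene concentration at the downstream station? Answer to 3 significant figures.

108 µg/L

Flow-weighted average: C = (174.0·0.2900 + 30.50·810.0) / 204.5 = 24760/204.5 = 121.1 µg/L.
After decay, C = 121.1 × e^(−kt) = 121.1 × 0.8922 = 108.0 µg/L.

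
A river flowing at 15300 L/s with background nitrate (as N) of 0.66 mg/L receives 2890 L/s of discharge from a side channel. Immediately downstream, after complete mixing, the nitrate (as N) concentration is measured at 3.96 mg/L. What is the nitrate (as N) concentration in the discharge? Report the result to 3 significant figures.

Mass balance: 15300·0.6600 + 2890·Cₑ = 18190·3.960
→ Cₑ = (18190·3.960 − 15300·0.6600) / 2890 = 21.43 mg/L.

21.4 mg/L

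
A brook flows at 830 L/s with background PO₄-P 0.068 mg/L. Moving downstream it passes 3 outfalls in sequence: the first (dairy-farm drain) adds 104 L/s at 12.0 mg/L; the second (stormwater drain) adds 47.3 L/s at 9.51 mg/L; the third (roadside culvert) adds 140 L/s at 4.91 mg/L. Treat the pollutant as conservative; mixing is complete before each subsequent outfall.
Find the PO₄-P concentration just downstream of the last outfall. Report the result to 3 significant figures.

2.18 mg/L

Outfall 1: combined Q = 934.0 L/s; C = (830.0·0.06800 + 104.0·12.00)/934.0 = 1.397 mg/L.
Outfall 2: combined Q = 981.3 L/s; C = (934.0·1.397 + 47.30·9.510)/981.3 = 1.788 mg/L.
Outfall 3: combined Q = 1121 L/s; C = (981.3·1.788 + 140.0·4.910)/1121 = 2.178 mg/L.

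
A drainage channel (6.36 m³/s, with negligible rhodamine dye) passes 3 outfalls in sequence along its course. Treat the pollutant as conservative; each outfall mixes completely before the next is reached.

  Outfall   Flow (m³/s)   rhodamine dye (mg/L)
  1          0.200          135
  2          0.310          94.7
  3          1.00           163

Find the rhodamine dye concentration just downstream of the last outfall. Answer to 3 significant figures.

After outfall 1: Q = 6.360 + 0.2000 = 6.560 m³/s; C = (6.360·0 + 0.2000·135.0)/6.560 = 4.116 mg/L.
After outfall 2: Q = 6.560 + 0.3100 = 6.870 m³/s; C = (6.560·4.116 + 0.3100·94.70)/6.870 = 8.203 mg/L.
After outfall 3: Q = 6.870 + 1.000 = 7.870 m³/s; C = (6.870·8.203 + 1.000·163.0)/7.870 = 27.87 mg/L.

27.9 mg/L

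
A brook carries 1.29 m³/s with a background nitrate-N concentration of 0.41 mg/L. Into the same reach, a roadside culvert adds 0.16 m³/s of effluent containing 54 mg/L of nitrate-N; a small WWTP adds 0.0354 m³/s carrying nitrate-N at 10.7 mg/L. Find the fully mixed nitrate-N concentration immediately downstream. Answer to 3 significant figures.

6.43 mg/L

After mixing, C = (1.290·0.4100 + 0.1600·54.00 + 0.03540·10.70) / 1.485 = 9.548/1.485 = 6.428 mg/L.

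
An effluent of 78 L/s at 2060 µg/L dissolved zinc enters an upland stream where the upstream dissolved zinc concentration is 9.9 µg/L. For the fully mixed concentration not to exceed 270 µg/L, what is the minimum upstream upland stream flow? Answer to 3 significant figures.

Set C_mix = 270: (Q·9.900 + 78.00·2060) / (Q + 78.00) = 270
→ Q = 78.00·(2060 − 270)/(270 − 9.900) = 536.8 L/s.

537 L/s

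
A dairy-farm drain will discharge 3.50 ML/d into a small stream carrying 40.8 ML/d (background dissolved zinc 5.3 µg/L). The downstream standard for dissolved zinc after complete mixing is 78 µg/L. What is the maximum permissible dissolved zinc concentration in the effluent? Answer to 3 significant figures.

925 µg/L

At the limit, (Qr·Cr + Qe·Cₑ)/(Qr + Qe) = 78:
Cₑ = (44.30·78 − 40.80·5.300) / 3.500 = 925.5 µg/L.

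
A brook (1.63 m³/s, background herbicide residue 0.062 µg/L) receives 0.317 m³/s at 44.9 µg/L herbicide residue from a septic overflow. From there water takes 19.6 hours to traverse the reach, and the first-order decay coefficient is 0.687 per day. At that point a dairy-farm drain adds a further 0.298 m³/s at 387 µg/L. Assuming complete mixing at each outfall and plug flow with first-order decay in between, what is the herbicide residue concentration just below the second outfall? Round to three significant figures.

55.0 µg/L

After mixing, C = (1.630·0.06200 + 0.3170·44.90) / 1.947 = 14.33/1.947 = 7.362 µg/L; combined flow 1.947 m³/s.
Decay over the reach: 7.362·exp(−kt) = 7.362·0.5706 = 4.201 µg/L.
Second outfall: C = (1.947·4.201 + 0.2980·387.0)/2.245 = 55.01 µg/L.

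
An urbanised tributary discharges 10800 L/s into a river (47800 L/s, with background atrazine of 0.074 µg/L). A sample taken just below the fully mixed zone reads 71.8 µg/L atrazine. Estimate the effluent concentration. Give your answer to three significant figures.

389 µg/L

Mass balance: 47800·0.07400 + 10800·Cₑ = 58600·71.80
→ Cₑ = (58600·71.80 − 47800·0.07400) / 10800 = 389.3 µg/L.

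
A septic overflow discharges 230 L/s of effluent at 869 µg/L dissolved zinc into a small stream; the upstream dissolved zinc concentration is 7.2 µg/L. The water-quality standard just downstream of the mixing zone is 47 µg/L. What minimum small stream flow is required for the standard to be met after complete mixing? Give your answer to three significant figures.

Set C_mix = 47: (Q·7.200 + 230.0·869.0) / (Q + 230.0) = 47
→ Q = 230.0·(869.0 − 47)/(47 − 7.200) = 4750 L/s.

4750 L/s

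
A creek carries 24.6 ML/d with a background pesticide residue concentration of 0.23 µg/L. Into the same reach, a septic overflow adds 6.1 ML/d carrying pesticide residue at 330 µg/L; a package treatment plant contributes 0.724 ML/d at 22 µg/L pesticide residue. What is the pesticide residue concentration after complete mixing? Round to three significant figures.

64.7 µg/L

After mixing, C = (24.60·0.2300 + 6.100·330.0 + 0.7240·22.00) / 31.42 = 2035/31.42 = 64.75 µg/L.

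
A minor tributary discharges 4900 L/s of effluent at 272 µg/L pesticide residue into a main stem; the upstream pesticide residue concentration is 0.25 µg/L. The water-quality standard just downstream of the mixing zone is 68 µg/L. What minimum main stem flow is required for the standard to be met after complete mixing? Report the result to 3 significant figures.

14800 L/s

Set C_mix = 68: (Q·0.2500 + 4900·272.0) / (Q + 4900) = 68
→ Q = 4900·(272.0 − 68)/(68 − 0.2500) = 14750 L/s.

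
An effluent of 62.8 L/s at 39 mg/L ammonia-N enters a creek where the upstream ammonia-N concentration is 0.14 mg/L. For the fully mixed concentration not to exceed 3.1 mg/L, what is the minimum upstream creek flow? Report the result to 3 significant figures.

Set C_mix = 3.1: (Q·0.1400 + 62.80·39.00) / (Q + 62.80) = 3.1
→ Q = 62.80·(39.00 − 3.1)/(3.1 − 0.1400) = 761.7 L/s.

762 L/s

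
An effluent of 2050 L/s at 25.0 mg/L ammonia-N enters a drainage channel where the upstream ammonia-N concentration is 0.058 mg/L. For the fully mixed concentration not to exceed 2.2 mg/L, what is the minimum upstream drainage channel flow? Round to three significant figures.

21800 L/s

Set C_mix = 2.2: (Q·0.05800 + 2050·25.00) / (Q + 2050) = 2.2
→ Q = 2050·(25.00 − 2.2)/(2.2 − 0.05800) = 21820 L/s.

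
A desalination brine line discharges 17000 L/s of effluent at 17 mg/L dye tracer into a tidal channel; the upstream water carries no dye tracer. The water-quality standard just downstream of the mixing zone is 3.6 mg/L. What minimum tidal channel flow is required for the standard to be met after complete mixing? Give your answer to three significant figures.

Set C_mix = 3.6: (Q·0 + 17000·17.00) / (Q + 17000) = 3.6
→ Q = 17000·(17.00 − 3.6)/(3.6 − 0) = 63280 L/s.

63300 L/s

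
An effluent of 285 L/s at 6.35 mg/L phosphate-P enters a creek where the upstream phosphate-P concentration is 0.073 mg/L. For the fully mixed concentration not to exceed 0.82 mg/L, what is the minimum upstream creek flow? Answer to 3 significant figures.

2110 L/s

Set C_mix = 0.82: (Q·0.07300 + 285.0·6.350) / (Q + 285.0) = 0.82
→ Q = 285.0·(6.350 − 0.82)/(0.82 − 0.07300) = 2110 L/s.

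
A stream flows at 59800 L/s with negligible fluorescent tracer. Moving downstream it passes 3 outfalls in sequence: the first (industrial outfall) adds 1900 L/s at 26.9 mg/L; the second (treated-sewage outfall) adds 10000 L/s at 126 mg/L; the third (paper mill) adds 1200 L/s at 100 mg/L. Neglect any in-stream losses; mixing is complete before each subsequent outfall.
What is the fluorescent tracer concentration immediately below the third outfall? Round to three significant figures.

After outfall 1: Q = 59800 + 1900 = 61700 L/s; C = (59800·0 + 1900·26.90)/61700 = 0.8284 mg/L.
After outfall 2: Q = 61700 + 10000 = 71700 L/s; C = (61700·0.8284 + 10000·126.0)/71700 = 18.29 mg/L.
After outfall 3: Q = 71700 + 1200 = 72900 L/s; C = (71700·18.29 + 1200·100.0)/72900 = 19.63 mg/L.

19.6 mg/L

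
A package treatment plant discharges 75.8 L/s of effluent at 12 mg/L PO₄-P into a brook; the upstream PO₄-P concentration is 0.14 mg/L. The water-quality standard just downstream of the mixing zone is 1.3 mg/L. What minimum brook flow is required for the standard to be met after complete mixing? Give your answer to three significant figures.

699 L/s

Set C_mix = 1.3: (Q·0.1400 + 75.80·12.00) / (Q + 75.80) = 1.3
→ Q = 75.80·(12.00 − 1.3)/(1.3 − 0.1400) = 699.2 L/s.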